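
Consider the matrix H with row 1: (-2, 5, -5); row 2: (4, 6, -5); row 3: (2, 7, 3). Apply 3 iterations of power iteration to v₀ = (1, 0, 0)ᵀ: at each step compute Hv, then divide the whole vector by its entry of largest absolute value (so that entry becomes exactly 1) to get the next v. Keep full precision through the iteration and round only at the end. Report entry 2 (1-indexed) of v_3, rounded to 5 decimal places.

Hv0 = (-2.000000, 4.000000, 2.000000); divide by 4.000000 → v1 = (-0.500000, 1.000000, 0.500000)
Hv1 = (3.500000, 1.500000, 7.500000); divide by 7.500000 → v2 = (0.466667, 0.200000, 1.000000)
Hv2 = (-4.933333, -1.933333, 5.333333); divide by 5.333333 → v3 = (-0.925000, -0.362500, 1.000000)
Requested entry of v3: -58/160 = -0.36250

-0.36250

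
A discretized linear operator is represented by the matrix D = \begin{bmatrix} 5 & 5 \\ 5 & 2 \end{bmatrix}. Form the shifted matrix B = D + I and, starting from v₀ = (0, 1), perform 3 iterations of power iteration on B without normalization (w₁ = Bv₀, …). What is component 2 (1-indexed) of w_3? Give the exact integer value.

327

B = D + I has rows (6, 5); (5, 3)
w1 = Bv₀ = (6·0 + 5·1; 5·0 + 3·1) = (5, 3)
w2 = Bw1 = (6·5 + 5·3; 5·5 + 3·3) = (45, 34)
w3 = Bw2 = (440, 327)
Requested component of w3: 327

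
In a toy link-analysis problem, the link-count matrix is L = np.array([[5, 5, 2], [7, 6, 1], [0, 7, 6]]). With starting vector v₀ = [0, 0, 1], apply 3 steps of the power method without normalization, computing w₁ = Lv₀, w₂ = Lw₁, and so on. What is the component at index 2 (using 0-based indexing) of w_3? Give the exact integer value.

w1 = Lv₀ = (2, 1, 6)
w2 = Lw1 = (27, 26, 43)
w3 = Lw2 = (351, 388, 440)
The requested component of w3 is 440.

440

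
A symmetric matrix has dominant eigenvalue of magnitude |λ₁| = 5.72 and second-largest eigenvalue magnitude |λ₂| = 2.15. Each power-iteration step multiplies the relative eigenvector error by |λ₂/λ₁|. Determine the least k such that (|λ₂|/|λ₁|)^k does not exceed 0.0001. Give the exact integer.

10

|λ₂/λ₁| = 2.15/5.72 = 0.37587
Need k ≥ ln(0.0001) / ln(0.37587) = -9.2103 / -0.9785 ≈ 9.413
Smallest integer k satisfying the bound: 10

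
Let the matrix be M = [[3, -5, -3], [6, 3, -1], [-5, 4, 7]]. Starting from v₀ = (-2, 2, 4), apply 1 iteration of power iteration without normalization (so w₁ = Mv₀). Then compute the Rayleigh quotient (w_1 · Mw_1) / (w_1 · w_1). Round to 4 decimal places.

w1 = Mv₀ = (-28, -10, 46)
Mw1 = (-172, -244, 422)
w1·Mw1 = (-28)·(-172) + (-10)·(-244) + 46·422 = 26668; w1·w1 = (-28)·(-28) + (-10)·(-10) + 46·46 = 3000
λ ≈ 26668/3000 = 8.8893

λ ≈ 8.8893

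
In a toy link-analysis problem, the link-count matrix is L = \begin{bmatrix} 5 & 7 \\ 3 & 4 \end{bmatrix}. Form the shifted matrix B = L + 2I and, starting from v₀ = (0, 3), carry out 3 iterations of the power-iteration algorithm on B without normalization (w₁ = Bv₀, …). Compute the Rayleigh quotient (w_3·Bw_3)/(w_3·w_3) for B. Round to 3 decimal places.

11.129

B = L + 2I has rows (7, 7); (3, 6)
w1 = Bv₀ = (7·0 + 7·3; 3·0 + 6·3) = (21, 18)
w2 = Bw1 = (7·21 + 7·18; 3·21 + 6·18) = (273, 171)
w3 = Bw2 = (3108, 1845)
Bw3 = (34671, 20394)
w3·Bw3 = 145384398; w3·w3 = 13063689; μ ≈ 145384398/13063689 = 11.129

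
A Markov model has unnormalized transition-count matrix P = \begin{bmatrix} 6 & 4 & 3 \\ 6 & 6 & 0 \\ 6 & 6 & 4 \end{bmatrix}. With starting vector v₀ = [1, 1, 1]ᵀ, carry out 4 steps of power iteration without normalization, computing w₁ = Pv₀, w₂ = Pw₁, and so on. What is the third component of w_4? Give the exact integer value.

w1 = Pv₀ = (6·1 + 4·1 + 3·1; 6·1 + 6·1 + 0·1; 6·1 + 6·1 + 4·1) = (13, 12, 16)
w2 = Pw1 = (6·13 + 4·12 + 3·16; 6·13 + 6·12 + 0·16; 6·13 + 6·12 + 4·16) = (174, 150, 214)
w3 = Pw2 = (2286, 1944, 2800)
w4 = Pw3 = (29892, 25380, 36580)
The requested component of w4 is 36580.

36580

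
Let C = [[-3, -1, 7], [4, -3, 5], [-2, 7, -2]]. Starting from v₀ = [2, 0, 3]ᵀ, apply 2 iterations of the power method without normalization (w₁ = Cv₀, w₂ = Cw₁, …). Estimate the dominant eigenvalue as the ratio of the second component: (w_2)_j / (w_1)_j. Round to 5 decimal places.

w1 = Cv₀ = ((-3)·2 + (-1)·0 + 7·3; 4·2 + (-3)·0 + 5·3; (-2)·2 + 7·0 + (-2)·3) = (15, 23, -10)
w2 = Cw1 = ((-3)·15 + (-1)·23 + 7·(-10); 4·15 + (-3)·23 + 5·(-10); (-2)·15 + 7·23 + (-2)·(-10)) = (-138, -59, 151)
Ratio at component: -59 / 23 = -2.56522

λ ≈ -2.56522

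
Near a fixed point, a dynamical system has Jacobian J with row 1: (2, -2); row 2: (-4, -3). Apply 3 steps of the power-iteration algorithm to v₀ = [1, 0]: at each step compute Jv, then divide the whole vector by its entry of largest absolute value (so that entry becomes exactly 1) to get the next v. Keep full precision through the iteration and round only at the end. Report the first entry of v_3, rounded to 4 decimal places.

Jv0 = (2.00000, -4.00000); divide by -4.00000 → v1 = (-0.50000, 1.00000)
Jv1 = (-3.00000, -1.00000); divide by -3.00000 → v2 = (1.00000, 0.33333)
Jv2 = (1.33333, -5.00000); divide by -5.00000 → v3 = (-0.26667, 1.00000)
Requested entry of v3: 16/-60 = -0.2667

-0.2667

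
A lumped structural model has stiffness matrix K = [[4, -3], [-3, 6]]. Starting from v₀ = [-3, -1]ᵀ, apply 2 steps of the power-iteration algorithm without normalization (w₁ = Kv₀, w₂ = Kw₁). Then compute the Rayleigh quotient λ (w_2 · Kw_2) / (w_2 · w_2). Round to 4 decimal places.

8.0000

w1 = Kv₀ = (-9, 3)
w2 = Kw1 = (-45, 45)
Kw2 = (-315, 405)
w2·Kw2 = (-45)·(-315) + 45·405 = 32400; w2·w2 = (-45)·(-45) + 45·45 = 4050
λ ≈ 32400/4050 = 8.0000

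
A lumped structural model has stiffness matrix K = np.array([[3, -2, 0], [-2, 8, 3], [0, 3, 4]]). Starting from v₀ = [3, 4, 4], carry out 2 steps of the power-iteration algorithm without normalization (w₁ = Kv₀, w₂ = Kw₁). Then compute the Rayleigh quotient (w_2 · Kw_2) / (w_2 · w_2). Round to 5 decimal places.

w1 = Kv₀ = (3·3 + (-2)·4 + 0·4; (-2)·3 + 8·4 + 3·4; 0·3 + 3·4 + 4·4) = (1, 38, 28)
w2 = Kw1 = (3·1 + (-2)·38 + 0·28; (-2)·1 + 8·38 + 3·28; 0·1 + 3·38 + 4·28) = (-73, 386, 226)
Kw2 = (-991, 3912, 2062)
w2·Kw2 = (-73)·(-991) + 386·3912 + 226·2062 = 2048387; w2·w2 = (-73)·(-73) + 386·386 + 226·226 = 205401
λ ≈ 2048387/205401 = 9.97262

9.97262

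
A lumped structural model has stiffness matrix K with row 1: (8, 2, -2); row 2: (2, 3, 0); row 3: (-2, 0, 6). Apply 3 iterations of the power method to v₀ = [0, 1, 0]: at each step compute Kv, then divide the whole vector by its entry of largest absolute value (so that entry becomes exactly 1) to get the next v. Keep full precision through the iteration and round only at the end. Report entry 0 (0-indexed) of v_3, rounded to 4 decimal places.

Kv0 = (2.00000, 3.00000, 0.00000); divide by 3.00000 → v1 = (0.66667, 1.00000, 0.00000)
Kv1 = (7.33333, 4.33333, -1.33333); divide by 7.33333 → v2 = (1.00000, 0.59091, -0.18182)
Kv2 = (9.54545, 3.77273, -3.09091); divide by 9.54545 → v3 = (1.00000, 0.39524, -0.32381)
Requested entry of v3: 210/210 = 1.0000

1.0000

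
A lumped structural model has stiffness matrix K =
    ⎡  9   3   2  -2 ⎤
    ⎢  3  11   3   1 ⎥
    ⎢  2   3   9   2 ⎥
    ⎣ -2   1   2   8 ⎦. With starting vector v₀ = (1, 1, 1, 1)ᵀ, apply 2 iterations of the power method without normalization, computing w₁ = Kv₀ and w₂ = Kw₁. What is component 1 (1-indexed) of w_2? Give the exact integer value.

176

w1 = Kv₀ = (9·1 + 3·1 + 2·1 + (-2)·1; 3·1 + 11·1 + 3·1 + 1·1; 2·1 + 3·1 + 9·1 + 2·1; (-2)·1 + 1·1 + 2·1 + 8·1) = (12, 18, 16, 9)
w2 = Kw1 = (9·12 + 3·18 + 2·16 + (-2)·9; 3·12 + 11·18 + 3·16 + 1·9; 2·12 + 3·18 + 9·16 + 2·9; (-2)·12 + 1·18 + 2·16 + 8·9) = (176, 291, 240, 98)
The requested component of w2 is 176.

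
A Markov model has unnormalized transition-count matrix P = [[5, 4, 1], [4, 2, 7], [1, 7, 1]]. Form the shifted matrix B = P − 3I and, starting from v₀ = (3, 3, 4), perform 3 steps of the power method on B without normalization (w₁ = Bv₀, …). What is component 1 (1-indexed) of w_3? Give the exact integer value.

1317

B = P − 3I has rows (2, 4, 1); (4, -1, 7); (1, 7, -2)
w1 = Bv₀ = (2·3 + 4·3 + 1·4; 4·3 + (-1)·3 + 7·4; 1·3 + 7·3 + (-2)·4) = (22, 37, 16)
w2 = Bw1 = (2·22 + 4·37 + 1·16; 4·22 + (-1)·37 + 7·16; 1·22 + 7·37 + (-2)·16) = (208, 163, 249)
w3 = Bw2 = (1317, 2412, 851)
Requested component of w3: 1317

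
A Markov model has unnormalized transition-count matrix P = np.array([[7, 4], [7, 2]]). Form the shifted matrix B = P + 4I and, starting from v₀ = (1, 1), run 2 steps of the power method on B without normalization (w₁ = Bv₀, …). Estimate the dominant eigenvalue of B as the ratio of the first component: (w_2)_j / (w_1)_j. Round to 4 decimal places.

B = P + 4I has rows (11, 4); (7, 6)
w1 = Bv₀ = (11·1 + 4·1; 7·1 + 6·1) = (15, 13)
w2 = Bw1 = (11·15 + 4·13; 7·15 + 6·13) = (217, 183)
Ratio: 217/15 = 14.4667

14.4667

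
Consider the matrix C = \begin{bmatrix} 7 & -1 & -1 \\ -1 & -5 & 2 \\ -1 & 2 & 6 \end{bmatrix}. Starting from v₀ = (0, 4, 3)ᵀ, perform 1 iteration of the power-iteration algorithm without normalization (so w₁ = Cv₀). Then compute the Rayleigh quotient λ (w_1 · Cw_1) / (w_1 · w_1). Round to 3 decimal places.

2.314

w1 = Cv₀ = (7·0 + (-1)·4 + (-1)·3; (-1)·0 + (-5)·4 + 2·3; (-1)·0 + 2·4 + 6·3) = (-7, -14, 26)
Cw1 = (-61, 129, 135)
w1·Cw1 = (-7)·(-61) + (-14)·129 + 26·135 = 2131; w1·w1 = (-7)·(-7) + (-14)·(-14) + 26·26 = 921
λ ≈ 2131/921 = 2.314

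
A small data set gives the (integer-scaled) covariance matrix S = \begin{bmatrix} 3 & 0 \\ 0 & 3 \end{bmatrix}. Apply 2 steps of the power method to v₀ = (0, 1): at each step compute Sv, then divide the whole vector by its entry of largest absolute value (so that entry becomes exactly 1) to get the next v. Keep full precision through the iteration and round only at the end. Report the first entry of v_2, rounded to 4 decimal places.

0.0000

Sv0 = (0.00000, 3.00000); divide by 3.00000 → v1 = (0.00000, 1.00000)
Sv1 = (0.00000, 3.00000); divide by 3.00000 → v2 = (0.00000, 1.00000)
Requested entry of v2: 0/9 = 0.0000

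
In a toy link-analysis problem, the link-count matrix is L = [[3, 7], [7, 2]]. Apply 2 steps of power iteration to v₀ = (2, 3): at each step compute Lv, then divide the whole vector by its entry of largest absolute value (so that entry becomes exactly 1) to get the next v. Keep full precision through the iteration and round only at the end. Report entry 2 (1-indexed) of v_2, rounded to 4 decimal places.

Lv0 = (27.00000, 20.00000); divide by 27.00000 → v1 = (1.00000, 0.74074)
Lv1 = (8.18519, 8.48148); divide by 8.48148 → v2 = (0.96507, 1.00000)
Requested entry of v2: 229/229 = 1.0000

1.0000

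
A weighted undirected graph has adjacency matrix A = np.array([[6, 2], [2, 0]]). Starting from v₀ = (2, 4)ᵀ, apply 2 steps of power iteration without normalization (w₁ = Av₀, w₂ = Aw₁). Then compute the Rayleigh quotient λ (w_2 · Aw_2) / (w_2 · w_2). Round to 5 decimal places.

w1 = Av₀ = (20, 4)
w2 = Aw1 = (128, 40)
Aw2 = (848, 256)
w2·Aw2 = 128·848 + 40·256 = 118784; w2·w2 = 128·128 + 40·40 = 17984
λ ≈ 118784/17984 = 6.60498

6.60498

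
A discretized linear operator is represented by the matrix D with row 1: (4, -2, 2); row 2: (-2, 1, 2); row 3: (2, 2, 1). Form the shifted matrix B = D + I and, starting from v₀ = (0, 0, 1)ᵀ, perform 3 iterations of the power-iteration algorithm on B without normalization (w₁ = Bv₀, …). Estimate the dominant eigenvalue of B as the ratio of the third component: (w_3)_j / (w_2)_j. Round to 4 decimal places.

4.3333

B = D + I has rows (5, -2, 2); (-2, 2, 2); (2, 2, 2)
w1 = Bv₀ = (2, 2, 2)
w2 = Bw1 = (10, 4, 12)
w3 = Bw2 = (66, 12, 52)
Ratio: 52/12 = 4.3333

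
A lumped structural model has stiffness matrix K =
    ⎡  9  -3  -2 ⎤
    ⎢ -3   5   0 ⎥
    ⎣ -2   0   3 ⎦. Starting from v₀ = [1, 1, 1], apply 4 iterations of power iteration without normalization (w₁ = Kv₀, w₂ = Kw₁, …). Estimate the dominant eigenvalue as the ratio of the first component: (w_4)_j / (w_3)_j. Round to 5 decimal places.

w1 = Kv₀ = (9·1 + (-3)·1 + (-2)·1; (-3)·1 + 5·1 + 0·1; (-2)·1 + 0·1 + 3·1) = (4, 2, 1)
w2 = Kw1 = (9·4 + (-3)·2 + (-2)·1; (-3)·4 + 5·2 + 0·1; (-2)·4 + 0·2 + 3·1) = (28, -2, -5)
w3 = Kw2 = (268, -94, -71)
w4 = Kw3 = (2836, -1274, -749)
Ratio at component: 2836 / 268 = 10.58209

10.58209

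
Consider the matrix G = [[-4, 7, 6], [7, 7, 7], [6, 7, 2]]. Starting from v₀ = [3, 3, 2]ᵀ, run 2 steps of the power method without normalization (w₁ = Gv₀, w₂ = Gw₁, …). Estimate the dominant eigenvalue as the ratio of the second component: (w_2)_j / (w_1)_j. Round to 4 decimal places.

15.0000

w1 = Gv₀ = (21, 56, 43)
w2 = Gw1 = (566, 840, 604)
Ratio at component: 840 / 56 = 15.0000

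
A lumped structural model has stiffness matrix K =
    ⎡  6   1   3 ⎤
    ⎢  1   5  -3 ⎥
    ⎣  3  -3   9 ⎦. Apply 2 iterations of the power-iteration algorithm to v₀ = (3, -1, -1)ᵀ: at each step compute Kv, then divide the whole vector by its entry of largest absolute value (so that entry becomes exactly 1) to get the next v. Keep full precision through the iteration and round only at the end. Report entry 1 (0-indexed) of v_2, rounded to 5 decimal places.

Kv0 = (14.000000, 1.000000, 3.000000); divide by 14.000000 → v1 = (1.000000, 0.071429, 0.214286)
Kv1 = (6.714286, 0.714286, 4.714286); divide by 6.714286 → v2 = (1.000000, 0.106383, 0.702128)
Requested entry of v2: 10/94 = 0.10638

0.10638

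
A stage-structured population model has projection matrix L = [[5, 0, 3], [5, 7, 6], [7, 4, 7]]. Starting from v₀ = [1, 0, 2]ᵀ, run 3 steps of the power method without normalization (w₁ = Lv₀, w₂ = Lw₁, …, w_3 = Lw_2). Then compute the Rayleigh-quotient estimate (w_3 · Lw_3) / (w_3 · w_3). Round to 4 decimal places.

λ ≈ 13.9896

w1 = Lv₀ = (11, 17, 21)
w2 = Lw1 = (118, 300, 292)
w3 = Lw2 = (1466, 4442, 4070)
Lw3 = (19540, 62844, 56520)
w3·Lw3 = 1466·19540 + 4442·62844 + 4070·56520 = 537835088; w3·w3 = 1466·1466 + 4442·4442 + 4070·4070 = 38445420
λ ≈ 537835088/38445420 = 13.9896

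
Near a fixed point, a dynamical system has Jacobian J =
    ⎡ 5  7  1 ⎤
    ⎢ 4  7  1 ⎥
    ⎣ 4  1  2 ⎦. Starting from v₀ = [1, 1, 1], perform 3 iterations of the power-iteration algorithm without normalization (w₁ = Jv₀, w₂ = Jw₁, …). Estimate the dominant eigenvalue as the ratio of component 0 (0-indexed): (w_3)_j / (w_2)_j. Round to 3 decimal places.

w1 = Jv₀ = (5·1 + 7·1 + 1·1; 4·1 + 7·1 + 1·1; 4·1 + 1·1 + 2·1) = (13, 12, 7)
w2 = Jw1 = (5·13 + 7·12 + 1·7; 4·13 + 7·12 + 1·7; 4·13 + 1·12 + 2·7) = (156, 143, 78)
w3 = Jw2 = (1859, 1703, 923)
Ratio at component: 1859 / 156 = 11.917

11.917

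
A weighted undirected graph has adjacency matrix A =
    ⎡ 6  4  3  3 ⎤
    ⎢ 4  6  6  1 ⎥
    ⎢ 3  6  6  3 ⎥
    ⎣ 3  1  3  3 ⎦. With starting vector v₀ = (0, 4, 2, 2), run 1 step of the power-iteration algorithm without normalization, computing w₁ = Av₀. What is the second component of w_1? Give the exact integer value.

w1 = Av₀ = (28, 38, 42, 16)
The requested component of w1 is 38.

38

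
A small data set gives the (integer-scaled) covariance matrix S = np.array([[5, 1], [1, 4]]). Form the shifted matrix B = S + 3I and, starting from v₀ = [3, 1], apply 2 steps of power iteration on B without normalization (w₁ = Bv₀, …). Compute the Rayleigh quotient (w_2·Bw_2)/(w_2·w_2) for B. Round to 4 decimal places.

B = S + 3I has rows (8, 1); (1, 7)
w1 = Bv₀ = (25, 10)
w2 = Bw1 = (210, 95)
Bw2 = (1775, 875)
w2·Bw2 = 455875; w2·w2 = 53125; μ ≈ 455875/53125 = 8.5812

μ ≈ 8.5812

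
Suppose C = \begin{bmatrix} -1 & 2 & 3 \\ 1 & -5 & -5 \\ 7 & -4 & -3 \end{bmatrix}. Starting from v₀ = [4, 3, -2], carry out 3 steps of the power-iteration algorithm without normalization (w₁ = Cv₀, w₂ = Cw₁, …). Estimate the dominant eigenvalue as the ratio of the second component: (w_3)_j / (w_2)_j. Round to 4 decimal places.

w1 = Cv₀ = ((-1)·4 + 2·3 + 3·(-2); 1·4 + (-5)·3 + (-5)·(-2); 7·4 + (-4)·3 + (-3)·(-2)) = (-4, -1, 22)
w2 = Cw1 = ((-1)·(-4) + 2·(-1) + 3·22; 1·(-4) + (-5)·(-1) + (-5)·22; 7·(-4) + (-4)·(-1) + (-3)·22) = (68, -109, -90)
w3 = Cw2 = (-556, 1063, 1182)
Ratio at component: 1063 / -109 = -9.7523

-9.7523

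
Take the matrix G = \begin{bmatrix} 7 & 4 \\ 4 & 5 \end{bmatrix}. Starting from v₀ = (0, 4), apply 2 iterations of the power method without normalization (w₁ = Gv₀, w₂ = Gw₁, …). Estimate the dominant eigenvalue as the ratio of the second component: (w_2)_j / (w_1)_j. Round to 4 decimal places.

λ ≈ 8.2000

w1 = Gv₀ = (16, 20)
w2 = Gw1 = (192, 164)
Ratio at component: 164 / 20 = 8.2000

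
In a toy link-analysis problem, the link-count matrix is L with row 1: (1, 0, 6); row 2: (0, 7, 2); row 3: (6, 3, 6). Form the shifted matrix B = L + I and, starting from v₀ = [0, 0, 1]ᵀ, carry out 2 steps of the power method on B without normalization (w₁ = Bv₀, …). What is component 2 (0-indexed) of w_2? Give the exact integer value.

91

B = L + I has rows (2, 0, 6); (0, 8, 2); (6, 3, 7)
w1 = Bv₀ = (6, 2, 7)
w2 = Bw1 = (54, 30, 91)
Requested component of w2: 91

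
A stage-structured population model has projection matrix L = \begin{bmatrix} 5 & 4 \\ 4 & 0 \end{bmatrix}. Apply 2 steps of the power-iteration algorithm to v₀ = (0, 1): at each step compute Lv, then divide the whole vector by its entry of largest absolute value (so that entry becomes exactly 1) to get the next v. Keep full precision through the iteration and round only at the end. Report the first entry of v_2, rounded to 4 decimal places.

Lv0 = (4.00000, 0.00000); divide by 4.00000 → v1 = (1.00000, 0.00000)
Lv1 = (5.00000, 4.00000); divide by 5.00000 → v2 = (1.00000, 0.80000)
Requested entry of v2: 20/20 = 1.0000

1.0000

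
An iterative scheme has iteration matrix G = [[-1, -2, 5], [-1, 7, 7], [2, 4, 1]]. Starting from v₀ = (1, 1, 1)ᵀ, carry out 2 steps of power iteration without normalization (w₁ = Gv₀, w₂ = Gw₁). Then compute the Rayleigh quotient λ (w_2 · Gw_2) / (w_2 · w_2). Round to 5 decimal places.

λ ≈ 10.10541

w1 = Gv₀ = ((-1)·1 + (-2)·1 + 5·1; (-1)·1 + 7·1 + 7·1; 2·1 + 4·1 + 1·1) = (2, 13, 7)
w2 = Gw1 = ((-1)·2 + (-2)·13 + 5·7; (-1)·2 + 7·13 + 7·7; 2·2 + 4·13 + 1·7) = (7, 138, 63)
Gw2 = (32, 1400, 629)
w2·Gw2 = 7·32 + 138·1400 + 63·629 = 233051; w2·w2 = 7·7 + 138·138 + 63·63 = 23062
λ ≈ 233051/23062 = 10.10541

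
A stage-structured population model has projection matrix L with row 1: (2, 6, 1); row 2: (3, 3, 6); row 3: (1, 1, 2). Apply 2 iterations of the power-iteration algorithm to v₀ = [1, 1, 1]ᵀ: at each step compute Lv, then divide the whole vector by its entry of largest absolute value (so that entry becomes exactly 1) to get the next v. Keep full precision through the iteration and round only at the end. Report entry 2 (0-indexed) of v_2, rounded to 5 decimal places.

Lv0 = (9.000000, 12.000000, 4.000000); divide by 12.000000 → v1 = (0.750000, 1.000000, 0.333333)
Lv1 = (7.833333, 7.250000, 2.416667); divide by 7.833333 → v2 = (1.000000, 0.925532, 0.308511)
Requested entry of v2: 29/94 = 0.30851

0.30851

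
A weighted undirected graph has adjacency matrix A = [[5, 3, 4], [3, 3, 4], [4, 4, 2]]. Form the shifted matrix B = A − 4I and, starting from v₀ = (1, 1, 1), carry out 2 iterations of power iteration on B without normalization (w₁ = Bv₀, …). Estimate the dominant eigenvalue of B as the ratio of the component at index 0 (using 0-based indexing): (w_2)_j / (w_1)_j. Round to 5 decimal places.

B = A − 4I has rows (1, 3, 4); (3, -1, 4); (4, 4, -2)
w1 = Bv₀ = (1·1 + 3·1 + 4·1; 3·1 + (-1)·1 + 4·1; 4·1 + 4·1 + (-2)·1) = (8, 6, 6)
w2 = Bw1 = (1·8 + 3·6 + 4·6; 3·8 + (-1)·6 + 4·6; 4·8 + 4·6 + (-2)·6) = (50, 42, 44)
Ratio: 50/8 = 6.25000

6.25000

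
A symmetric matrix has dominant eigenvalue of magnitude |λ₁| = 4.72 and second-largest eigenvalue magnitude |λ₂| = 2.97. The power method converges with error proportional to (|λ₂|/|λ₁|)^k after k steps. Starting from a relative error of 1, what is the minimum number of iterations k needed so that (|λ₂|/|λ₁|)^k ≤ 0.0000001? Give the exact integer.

35

|λ₂/λ₁| = 2.97/4.72 = 0.62924
Need k ≥ ln(0.0000001) / ln(0.62924) = -16.1181 / -0.4632 ≈ 34.794
Smallest integer k satisfying the bound: 35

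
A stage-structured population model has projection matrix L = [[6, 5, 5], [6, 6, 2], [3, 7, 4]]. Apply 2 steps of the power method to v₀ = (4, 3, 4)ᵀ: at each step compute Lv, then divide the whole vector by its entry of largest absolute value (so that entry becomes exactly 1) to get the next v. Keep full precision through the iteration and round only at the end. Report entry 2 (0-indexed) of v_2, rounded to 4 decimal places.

0.8516

Lv0 = (59.00000, 50.00000, 49.00000); divide by 59.00000 → v1 = (1.00000, 0.84746, 0.83051)
Lv1 = (14.38983, 12.74576, 12.25424); divide by 14.38983 → v2 = (1.00000, 0.88575, 0.85159)
Requested entry of v2: 723/849 = 0.8516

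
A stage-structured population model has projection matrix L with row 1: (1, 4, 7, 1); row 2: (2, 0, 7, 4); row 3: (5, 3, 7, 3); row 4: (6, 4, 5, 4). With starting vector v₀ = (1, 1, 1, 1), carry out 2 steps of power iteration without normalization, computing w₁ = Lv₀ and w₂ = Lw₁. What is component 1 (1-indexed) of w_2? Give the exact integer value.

w1 = Lv₀ = (1·1 + 4·1 + 7·1 + 1·1; 2·1 + 0·1 + 7·1 + 4·1; 5·1 + 3·1 + 7·1 + 3·1; 6·1 + 4·1 + 5·1 + 4·1) = (13, 13, 18, 19)
w2 = Lw1 = (1·13 + 4·13 + 7·18 + 1·19; 2·13 + 0·13 + 7·18 + 4·19; 5·13 + 3·13 + 7·18 + 3·19; 6·13 + 4·13 + 5·18 + 4·19) = (210, 228, 287, 296)
The requested component of w2 is 210.

210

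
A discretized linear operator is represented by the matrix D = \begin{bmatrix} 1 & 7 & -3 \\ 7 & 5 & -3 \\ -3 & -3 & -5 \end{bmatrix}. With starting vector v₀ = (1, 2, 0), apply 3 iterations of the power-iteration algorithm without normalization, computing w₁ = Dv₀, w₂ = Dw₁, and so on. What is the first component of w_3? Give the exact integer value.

1833

w1 = Dv₀ = (15, 17, -9)
w2 = Dw1 = (161, 217, -51)
w3 = Dw2 = (1833, 2365, -879)
The requested component of w3 is 1833.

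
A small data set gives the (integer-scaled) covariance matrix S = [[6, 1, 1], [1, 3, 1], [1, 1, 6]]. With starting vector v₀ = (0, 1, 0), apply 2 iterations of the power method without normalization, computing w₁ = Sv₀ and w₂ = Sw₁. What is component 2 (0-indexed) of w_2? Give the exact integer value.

w1 = Sv₀ = (6·0 + 1·1 + 1·0; 1·0 + 3·1 + 1·0; 1·0 + 1·1 + 6·0) = (1, 3, 1)
w2 = Sw1 = (6·1 + 1·3 + 1·1; 1·1 + 3·3 + 1·1; 1·1 + 1·3 + 6·1) = (10, 11, 10)
The requested component of w2 is 10.

10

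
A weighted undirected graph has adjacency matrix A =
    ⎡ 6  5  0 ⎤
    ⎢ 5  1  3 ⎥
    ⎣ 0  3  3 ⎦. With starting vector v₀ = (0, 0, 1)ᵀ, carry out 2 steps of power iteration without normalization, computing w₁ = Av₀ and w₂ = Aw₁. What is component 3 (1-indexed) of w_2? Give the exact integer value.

w1 = Av₀ = (6·0 + 5·0 + 0·1; 5·0 + 1·0 + 3·1; 0·0 + 3·0 + 3·1) = (0, 3, 3)
w2 = Aw1 = (6·0 + 5·3 + 0·3; 5·0 + 1·3 + 3·3; 0·0 + 3·3 + 3·3) = (15, 12, 18)
The requested component of w2 is 18.

18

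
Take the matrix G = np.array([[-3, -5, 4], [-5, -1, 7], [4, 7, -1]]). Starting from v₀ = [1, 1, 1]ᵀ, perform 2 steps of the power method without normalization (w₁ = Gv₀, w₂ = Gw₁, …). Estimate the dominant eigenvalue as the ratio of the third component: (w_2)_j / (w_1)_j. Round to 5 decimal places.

-1.90000

w1 = Gv₀ = (-4, 1, 10)
w2 = Gw1 = (47, 89, -19)
Ratio at component: -19 / 10 = -1.90000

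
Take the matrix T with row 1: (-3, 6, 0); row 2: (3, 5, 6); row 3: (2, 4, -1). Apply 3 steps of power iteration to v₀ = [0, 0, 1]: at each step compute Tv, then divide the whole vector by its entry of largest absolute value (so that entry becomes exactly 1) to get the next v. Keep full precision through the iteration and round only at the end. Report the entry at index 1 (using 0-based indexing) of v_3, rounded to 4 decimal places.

1.0000

Tv0 = (0.00000, 6.00000, -1.00000); divide by 6.00000 → v1 = (0.00000, 1.00000, -0.16667)
Tv1 = (6.00000, 4.00000, 4.16667); divide by 6.00000 → v2 = (1.00000, 0.66667, 0.69444)
Tv2 = (1.00000, 10.50000, 3.97222); divide by 10.50000 → v3 = (0.09524, 1.00000, 0.37831)
Requested entry of v3: 378/378 = 1.0000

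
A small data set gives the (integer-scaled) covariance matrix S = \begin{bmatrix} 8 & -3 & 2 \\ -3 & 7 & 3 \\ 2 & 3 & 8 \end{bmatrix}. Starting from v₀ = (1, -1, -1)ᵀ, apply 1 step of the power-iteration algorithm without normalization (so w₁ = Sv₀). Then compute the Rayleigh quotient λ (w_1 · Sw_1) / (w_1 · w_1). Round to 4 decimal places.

w1 = Sv₀ = (8·1 + (-3)·(-1) + 2·(-1); (-3)·1 + 7·(-1) + 3·(-1); 2·1 + 3·(-1) + 8·(-1)) = (9, -13, -9)
Sw1 = (93, -145, -93)
w1·Sw1 = 9·93 + (-13)·(-145) + (-9)·(-93) = 3559; w1·w1 = 9·9 + (-13)·(-13) + (-9)·(-9) = 331
λ ≈ 3559/331 = 10.7523

10.7523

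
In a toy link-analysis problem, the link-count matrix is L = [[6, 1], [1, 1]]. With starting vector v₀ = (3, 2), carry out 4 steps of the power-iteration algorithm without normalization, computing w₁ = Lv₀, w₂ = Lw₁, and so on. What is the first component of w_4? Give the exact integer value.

4800

w1 = Lv₀ = (20, 5)
w2 = Lw1 = (125, 25)
w3 = Lw2 = (775, 150)
w4 = Lw3 = (4800, 925)
The requested component of w4 is 4800.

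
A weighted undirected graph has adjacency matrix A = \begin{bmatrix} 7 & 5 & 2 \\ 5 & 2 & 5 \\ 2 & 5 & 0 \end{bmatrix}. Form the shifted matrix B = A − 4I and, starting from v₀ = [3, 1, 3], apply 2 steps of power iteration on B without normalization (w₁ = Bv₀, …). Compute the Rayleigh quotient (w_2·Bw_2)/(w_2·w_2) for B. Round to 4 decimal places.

μ ≈ 3.6719

B = A − 4I has rows (3, 5, 2); (5, -2, 5); (2, 5, -4)
w1 = Bv₀ = (20, 28, -1)
w2 = Bw1 = (198, 39, 184)
Bw2 = (1157, 1832, -145)
w2·Bw2 = 273854; w2·w2 = 74581; μ ≈ 273854/74581 = 3.6719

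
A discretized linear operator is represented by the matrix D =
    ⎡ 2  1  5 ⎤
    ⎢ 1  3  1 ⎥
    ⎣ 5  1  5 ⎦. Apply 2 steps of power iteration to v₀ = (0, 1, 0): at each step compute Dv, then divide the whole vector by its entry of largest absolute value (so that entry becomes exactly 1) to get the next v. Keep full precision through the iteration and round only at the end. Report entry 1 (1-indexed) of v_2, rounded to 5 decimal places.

0.76923

Dv0 = (1.000000, 3.000000, 1.000000); divide by 3.000000 → v1 = (0.333333, 1.000000, 0.333333)
Dv1 = (3.333333, 3.666667, 4.333333); divide by 4.333333 → v2 = (0.769231, 0.846154, 1.000000)
Requested entry of v2: 10/13 = 0.76923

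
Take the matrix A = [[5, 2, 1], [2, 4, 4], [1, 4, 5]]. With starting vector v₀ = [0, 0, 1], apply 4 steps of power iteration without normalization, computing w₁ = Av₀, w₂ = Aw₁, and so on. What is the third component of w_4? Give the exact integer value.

3532

w1 = Av₀ = (1, 4, 5)
w2 = Aw1 = (18, 38, 42)
w3 = Aw2 = (208, 356, 380)
w4 = Aw3 = (2132, 3360, 3532)
The requested component of w4 is 3532.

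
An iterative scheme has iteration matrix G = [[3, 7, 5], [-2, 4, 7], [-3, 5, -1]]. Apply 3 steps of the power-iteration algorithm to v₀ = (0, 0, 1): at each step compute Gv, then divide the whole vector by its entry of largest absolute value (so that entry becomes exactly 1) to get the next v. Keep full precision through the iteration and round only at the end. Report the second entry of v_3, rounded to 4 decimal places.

Gv0 = (5.00000, 7.00000, -1.00000); divide by 7.00000 → v1 = (0.71429, 1.00000, -0.14286)
Gv1 = (8.42857, 1.57143, 3.00000); divide by 8.42857 → v2 = (1.00000, 0.18644, 0.35593)
Gv2 = (6.08475, 1.23729, -2.42373); divide by 6.08475 → v3 = (1.00000, 0.20334, -0.39833)
Requested entry of v3: 73/359 = 0.2033

0.2033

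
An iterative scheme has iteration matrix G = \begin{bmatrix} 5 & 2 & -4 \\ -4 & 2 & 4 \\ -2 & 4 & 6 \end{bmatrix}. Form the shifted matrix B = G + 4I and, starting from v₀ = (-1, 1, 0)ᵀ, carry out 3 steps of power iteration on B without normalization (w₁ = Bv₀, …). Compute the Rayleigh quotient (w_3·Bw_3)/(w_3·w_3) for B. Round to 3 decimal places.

B = G + 4I has rows (9, 2, -4); (-4, 6, 4); (-2, 4, 10)
w1 = Bv₀ = (9·(-1) + 2·1 + (-4)·0; (-4)·(-1) + 6·1 + 4·0; (-2)·(-1) + 4·1 + 10·0) = (-7, 10, 6)
w2 = Bw1 = (9·(-7) + 2·10 + (-4)·6; (-4)·(-7) + 6·10 + 4·6; (-2)·(-7) + 4·10 + 10·6) = (-67, 112, 114)
w3 = Bw2 = (-835, 1396, 1722)
Bw3 = (-11611, 18604, 24474)
w3·Bw3 = 77810597; w3·w3 = 5611325; μ ≈ 77810597/5611325 = 13.867

13.867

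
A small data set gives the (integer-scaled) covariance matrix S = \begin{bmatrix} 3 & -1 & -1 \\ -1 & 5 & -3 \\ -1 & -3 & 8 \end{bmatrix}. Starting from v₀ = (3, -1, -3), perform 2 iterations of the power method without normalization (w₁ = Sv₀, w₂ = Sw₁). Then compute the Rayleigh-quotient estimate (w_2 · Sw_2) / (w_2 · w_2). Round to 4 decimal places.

λ ≈ 9.2933

w1 = Sv₀ = (3·3 + (-1)·(-1) + (-1)·(-3); (-1)·3 + 5·(-1) + (-3)·(-3); (-1)·3 + (-3)·(-1) + 8·(-3)) = (13, 1, -24)
w2 = Sw1 = (3·13 + (-1)·1 + (-1)·(-24); (-1)·13 + 5·1 + (-3)·(-24); (-1)·13 + (-3)·1 + 8·(-24)) = (62, 64, -208)
Sw2 = (330, 882, -1918)
w2·Sw2 = 62·330 + 64·882 + (-208)·(-1918) = 475852; w2·w2 = 62·62 + 64·64 + (-208)·(-208) = 51204
λ ≈ 475852/51204 = 9.2933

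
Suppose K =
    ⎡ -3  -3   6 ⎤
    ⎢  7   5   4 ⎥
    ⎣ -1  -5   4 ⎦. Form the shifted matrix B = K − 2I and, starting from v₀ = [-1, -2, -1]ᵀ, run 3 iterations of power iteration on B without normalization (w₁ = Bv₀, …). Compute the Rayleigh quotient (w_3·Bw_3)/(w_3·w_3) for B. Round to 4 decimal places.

B = K − 2I has rows (-5, -3, 6); (7, 3, 4); (-1, -5, 2)
w1 = Bv₀ = ((-5)·(-1) + (-3)·(-2) + 6·(-1); 7·(-1) + 3·(-2) + 4·(-1); (-1)·(-1) + (-5)·(-2) + 2·(-1)) = (5, -17, 9)
w2 = Bw1 = ((-5)·5 + (-3)·(-17) + 6·9; 7·5 + 3·(-17) + 4·9; (-1)·5 + (-5)·(-17) + 2·9) = (80, 20, 98)
w3 = Bw2 = (128, 1012, 16)
Bw3 = (-3580, 3996, -5156)
w3·Bw3 = 3503216; w3·w3 = 1040784; μ ≈ 3503216/1040784 = 3.3659

μ ≈ 3.3659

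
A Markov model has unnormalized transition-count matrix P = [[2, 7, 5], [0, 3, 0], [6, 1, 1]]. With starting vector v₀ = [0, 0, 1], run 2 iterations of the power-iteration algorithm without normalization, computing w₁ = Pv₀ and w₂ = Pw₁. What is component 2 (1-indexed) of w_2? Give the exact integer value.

w1 = Pv₀ = (2·0 + 7·0 + 5·1; 0·0 + 3·0 + 0·1; 6·0 + 1·0 + 1·1) = (5, 0, 1)
w2 = Pw1 = (2·5 + 7·0 + 5·1; 0·5 + 3·0 + 0·1; 6·5 + 1·0 + 1·1) = (15, 0, 31)
The requested component of w2 is 0.

0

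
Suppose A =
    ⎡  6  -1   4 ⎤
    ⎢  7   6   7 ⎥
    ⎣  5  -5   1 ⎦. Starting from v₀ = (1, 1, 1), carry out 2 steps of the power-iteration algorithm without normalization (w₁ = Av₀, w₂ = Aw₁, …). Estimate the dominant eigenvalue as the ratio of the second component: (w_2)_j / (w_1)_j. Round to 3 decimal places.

λ ≈ 9.500

w1 = Av₀ = (6·1 + (-1)·1 + 4·1; 7·1 + 6·1 + 7·1; 5·1 + (-5)·1 + 1·1) = (9, 20, 1)
w2 = Aw1 = (6·9 + (-1)·20 + 4·1; 7·9 + 6·20 + 7·1; 5·9 + (-5)·20 + 1·1) = (38, 190, -54)
Ratio at component: 190 / 20 = 9.500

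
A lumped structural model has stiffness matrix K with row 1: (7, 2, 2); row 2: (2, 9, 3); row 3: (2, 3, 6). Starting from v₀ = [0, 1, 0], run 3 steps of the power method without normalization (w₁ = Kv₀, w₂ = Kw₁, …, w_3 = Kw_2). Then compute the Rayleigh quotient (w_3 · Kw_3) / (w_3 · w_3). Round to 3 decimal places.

w1 = Kv₀ = (7·0 + 2·1 + 2·0; 2·0 + 9·1 + 3·0; 2·0 + 3·1 + 6·0) = (2, 9, 3)
w2 = Kw1 = (7·2 + 2·9 + 2·3; 2·2 + 9·9 + 3·3; 2·2 + 3·9 + 6·3) = (38, 94, 49)
w3 = Kw2 = (552, 1069, 652)
Kw3 = (7306, 12681, 8223)
w3·Kw3 = 552·7306 + 1069·12681 + 652·8223 = 22950297; w3·w3 = 552·552 + 1069·1069 + 652·652 = 1872569
λ ≈ 22950297/1872569 = 12.256

λ ≈ 12.256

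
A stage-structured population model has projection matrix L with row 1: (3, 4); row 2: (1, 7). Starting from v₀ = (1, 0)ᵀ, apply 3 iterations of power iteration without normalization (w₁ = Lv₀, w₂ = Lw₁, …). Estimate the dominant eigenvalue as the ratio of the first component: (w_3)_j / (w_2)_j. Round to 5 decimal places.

w1 = Lv₀ = (3·1 + 4·0; 1·1 + 7·0) = (3, 1)
w2 = Lw1 = (3·3 + 4·1; 1·3 + 7·1) = (13, 10)
w3 = Lw2 = (79, 83)
Ratio at component: 79 / 13 = 6.07692

6.07692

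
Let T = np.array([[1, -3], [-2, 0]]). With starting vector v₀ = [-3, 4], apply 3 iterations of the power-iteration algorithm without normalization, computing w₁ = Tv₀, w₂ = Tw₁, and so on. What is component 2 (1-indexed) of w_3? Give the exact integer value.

66

w1 = Tv₀ = (-15, 6)
w2 = Tw1 = (-33, 30)
w3 = Tw2 = (-123, 66)
The requested component of w3 is 66.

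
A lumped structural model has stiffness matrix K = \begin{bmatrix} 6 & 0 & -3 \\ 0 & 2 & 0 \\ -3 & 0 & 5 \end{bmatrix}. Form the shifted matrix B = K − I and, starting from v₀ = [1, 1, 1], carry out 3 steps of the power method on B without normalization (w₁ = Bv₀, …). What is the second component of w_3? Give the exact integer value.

1

B = K − I has rows (5, 0, -3); (0, 1, 0); (-3, 0, 4)
w1 = Bv₀ = (5·1 + 0·1 + (-3)·1; 0·1 + 1·1 + 0·1; (-3)·1 + 0·1 + 4·1) = (2, 1, 1)
w2 = Bw1 = (5·2 + 0·1 + (-3)·1; 0·2 + 1·1 + 0·1; (-3)·2 + 0·1 + 4·1) = (7, 1, -2)
w3 = Bw2 = (41, 1, -29)
Requested component of w3: 1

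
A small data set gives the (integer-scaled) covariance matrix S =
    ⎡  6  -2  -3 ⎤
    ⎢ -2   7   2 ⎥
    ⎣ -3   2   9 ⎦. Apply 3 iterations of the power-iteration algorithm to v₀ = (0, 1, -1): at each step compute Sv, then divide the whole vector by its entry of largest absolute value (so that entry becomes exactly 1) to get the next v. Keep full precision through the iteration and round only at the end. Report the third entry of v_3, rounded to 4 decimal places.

Sv0 = (1.00000, 5.00000, -7.00000); divide by -7.00000 → v1 = (-0.14286, -0.71429, 1.00000)
Sv1 = (-2.42857, -2.71429, 8.00000); divide by 8.00000 → v2 = (-0.30357, -0.33929, 1.00000)
Sv2 = (-4.14286, 0.23214, 9.23214); divide by 9.23214 → v3 = (-0.44874, 0.02515, 1.00000)
Requested entry of v3: -517/-517 = 1.0000

1.0000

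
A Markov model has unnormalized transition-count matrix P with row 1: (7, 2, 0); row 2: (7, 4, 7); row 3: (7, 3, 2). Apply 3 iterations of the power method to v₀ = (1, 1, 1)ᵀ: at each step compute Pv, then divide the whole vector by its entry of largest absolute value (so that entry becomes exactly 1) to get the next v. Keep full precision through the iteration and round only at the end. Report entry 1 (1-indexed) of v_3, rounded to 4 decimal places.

0.4425

Pv0 = (9.00000, 18.00000, 12.00000); divide by 18.00000 → v1 = (0.50000, 1.00000, 0.66667)
Pv1 = (5.50000, 12.16667, 7.83333); divide by 12.16667 → v2 = (0.45205, 1.00000, 0.64384)
Pv2 = (5.16438, 11.67123, 7.45205); divide by 11.67123 → v3 = (0.44249, 1.00000, 0.63850)
Requested entry of v3: 1131/2556 = 0.4425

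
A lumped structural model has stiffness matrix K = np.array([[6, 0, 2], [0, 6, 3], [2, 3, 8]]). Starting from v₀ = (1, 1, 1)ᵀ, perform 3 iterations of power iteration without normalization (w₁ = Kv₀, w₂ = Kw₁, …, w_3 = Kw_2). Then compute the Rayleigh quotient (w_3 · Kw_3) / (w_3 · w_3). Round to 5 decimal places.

w1 = Kv₀ = (6·1 + 0·1 + 2·1; 0·1 + 6·1 + 3·1; 2·1 + 3·1 + 8·1) = (8, 9, 13)
w2 = Kw1 = (6·8 + 0·9 + 2·13; 0·8 + 6·9 + 3·13; 2·8 + 3·9 + 8·13) = (74, 93, 147)
w3 = Kw2 = (738, 999, 1603)
Kw3 = (7634, 10803, 17297)
w3·Kw3 = 738·7634 + 999·10803 + 1603·17297 = 44153180; w3·w3 = 738·738 + 999·999 + 1603·1603 = 4112254
λ ≈ 44153180/4112254 = 10.73698

λ ≈ 10.73698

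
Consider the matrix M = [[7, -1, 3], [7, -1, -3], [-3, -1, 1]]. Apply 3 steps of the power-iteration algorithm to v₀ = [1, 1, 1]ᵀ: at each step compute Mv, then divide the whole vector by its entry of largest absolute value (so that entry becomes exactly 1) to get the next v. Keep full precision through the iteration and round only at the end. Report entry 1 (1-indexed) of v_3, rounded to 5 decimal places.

Mv0 = (9.000000, 3.000000, -3.000000); divide by 9.000000 → v1 = (1.000000, 0.333333, -0.333333)
Mv1 = (5.666667, 7.666667, -3.666667); divide by 7.666667 → v2 = (0.739130, 1.000000, -0.478261)
Mv2 = (2.739130, 5.608696, -3.695652); divide by 5.608696 → v3 = (0.488372, 1.000000, -0.658915)
Requested entry of v3: 189/387 = 0.48837

0.48837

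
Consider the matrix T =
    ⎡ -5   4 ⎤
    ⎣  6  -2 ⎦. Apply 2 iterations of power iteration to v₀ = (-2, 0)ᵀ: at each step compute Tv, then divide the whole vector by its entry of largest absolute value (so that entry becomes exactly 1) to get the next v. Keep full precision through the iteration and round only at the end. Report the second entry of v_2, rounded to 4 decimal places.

Tv0 = (10.00000, -12.00000); divide by -12.00000 → v1 = (-0.83333, 1.00000)
Tv1 = (8.16667, -7.00000); divide by 8.16667 → v2 = (1.00000, -0.85714)
Requested entry of v2: 84/-98 = -0.8571

-0.8571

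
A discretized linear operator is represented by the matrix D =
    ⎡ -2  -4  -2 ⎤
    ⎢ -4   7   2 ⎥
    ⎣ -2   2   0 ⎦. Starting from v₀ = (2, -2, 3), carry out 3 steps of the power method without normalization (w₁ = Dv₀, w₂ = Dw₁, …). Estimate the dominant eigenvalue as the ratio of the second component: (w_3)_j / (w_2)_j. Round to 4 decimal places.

λ ≈ 10.2667

w1 = Dv₀ = ((-2)·2 + (-4)·(-2) + (-2)·3; (-4)·2 + 7·(-2) + 2·3; (-2)·2 + 2·(-2) + 0·3) = (-2, -16, -8)
w2 = Dw1 = ((-2)·(-2) + (-4)·(-16) + (-2)·(-8); (-4)·(-2) + 7·(-16) + 2·(-8); (-2)·(-2) + 2·(-16) + 0·(-8)) = (84, -120, -28)
w3 = Dw2 = (368, -1232, -408)
Ratio at component: -1232 / -120 = 10.2667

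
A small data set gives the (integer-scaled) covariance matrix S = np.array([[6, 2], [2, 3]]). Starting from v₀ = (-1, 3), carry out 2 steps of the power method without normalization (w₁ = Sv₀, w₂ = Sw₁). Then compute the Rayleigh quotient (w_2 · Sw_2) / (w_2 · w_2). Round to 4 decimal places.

w1 = Sv₀ = (0, 7)
w2 = Sw1 = (14, 21)
Sw2 = (126, 91)
w2·Sw2 = 14·126 + 21·91 = 3675; w2·w2 = 14·14 + 21·21 = 637
λ ≈ 3675/637 = 5.7692

λ ≈ 5.7692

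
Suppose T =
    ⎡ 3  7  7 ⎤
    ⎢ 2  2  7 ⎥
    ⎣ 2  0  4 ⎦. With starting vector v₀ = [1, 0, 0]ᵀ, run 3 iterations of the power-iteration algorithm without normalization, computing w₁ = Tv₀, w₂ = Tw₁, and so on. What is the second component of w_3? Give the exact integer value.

w1 = Tv₀ = (3·1 + 7·0 + 7·0; 2·1 + 2·0 + 7·0; 2·1 + 0·0 + 4·0) = (3, 2, 2)
w2 = Tw1 = (3·3 + 7·2 + 7·2; 2·3 + 2·2 + 7·2; 2·3 + 0·2 + 4·2) = (37, 24, 14)
w3 = Tw2 = (377, 220, 130)
The requested component of w3 is 220.

220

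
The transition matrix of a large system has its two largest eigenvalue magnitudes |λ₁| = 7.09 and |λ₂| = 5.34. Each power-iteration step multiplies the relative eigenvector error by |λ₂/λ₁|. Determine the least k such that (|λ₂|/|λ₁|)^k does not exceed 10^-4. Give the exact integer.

33

|λ₂/λ₁| = 5.34/7.09 = 0.75317
Need k ≥ ln(10^-4) / ln(0.75317) = -9.2103 / -0.2835 ≈ 32.493
Smallest integer k satisfying the bound: 33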